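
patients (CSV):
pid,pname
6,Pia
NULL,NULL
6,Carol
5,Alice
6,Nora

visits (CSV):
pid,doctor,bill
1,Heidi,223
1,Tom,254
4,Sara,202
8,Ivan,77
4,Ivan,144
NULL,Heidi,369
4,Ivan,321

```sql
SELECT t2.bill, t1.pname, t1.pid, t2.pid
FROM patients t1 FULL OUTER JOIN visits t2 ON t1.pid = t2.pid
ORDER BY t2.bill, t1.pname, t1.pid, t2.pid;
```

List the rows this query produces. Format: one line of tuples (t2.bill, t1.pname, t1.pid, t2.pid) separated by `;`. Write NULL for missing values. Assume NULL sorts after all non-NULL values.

FULL OUTER JOIN keeps every row from both sides; unmatched rows get NULL for the other side's columns.
Matching on t1.pid = t2.pid. A NULL in a compared column never satisfies the condition.
- t1 row (pid=6): no match → kept, t2 columns NULL.
- t1 row (pid=NULL): no match → kept, t2 columns NULL.
- t1 row (pid=6): no match → kept, t2 columns NULL.
- t1 row (pid=5): no match → kept, t2 columns NULL.
- t1 row (pid=6): no match → kept, t2 columns NULL.
- plus 7 unmatched t2 row(s), each kept with NULL t1 columns.

(77, NULL, NULL, 8); (144, NULL, NULL, 4); (202, NULL, NULL, 4); (223, NULL, NULL, 1); (254, NULL, NULL, 1); (321, NULL, NULL, 4); (369, NULL, NULL, NULL); (NULL, Alice, 5, NULL); (NULL, Carol, 6, NULL); (NULL, Nora, 6, NULL); (NULL, Pia, 6, NULL); (NULL, NULL, NULL, NULL)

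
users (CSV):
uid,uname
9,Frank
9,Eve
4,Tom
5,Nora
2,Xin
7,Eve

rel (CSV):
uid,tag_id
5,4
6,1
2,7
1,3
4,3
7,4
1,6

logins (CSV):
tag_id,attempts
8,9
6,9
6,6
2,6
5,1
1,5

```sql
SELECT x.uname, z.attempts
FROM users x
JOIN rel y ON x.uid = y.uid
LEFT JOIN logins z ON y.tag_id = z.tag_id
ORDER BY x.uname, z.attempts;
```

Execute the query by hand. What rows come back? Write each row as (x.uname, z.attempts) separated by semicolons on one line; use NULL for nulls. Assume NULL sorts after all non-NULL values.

Step 1 — x INNER JOIN y on uid → 4 row(s).
Then LEFT JOIN `logins z` on tag_id: each of those 4 rows is kept; rows whose y.tag_id has no match in z get NULL for z's columns.

(Eve, NULL); (Nora, NULL); (Tom, NULL); (Xin, NULL)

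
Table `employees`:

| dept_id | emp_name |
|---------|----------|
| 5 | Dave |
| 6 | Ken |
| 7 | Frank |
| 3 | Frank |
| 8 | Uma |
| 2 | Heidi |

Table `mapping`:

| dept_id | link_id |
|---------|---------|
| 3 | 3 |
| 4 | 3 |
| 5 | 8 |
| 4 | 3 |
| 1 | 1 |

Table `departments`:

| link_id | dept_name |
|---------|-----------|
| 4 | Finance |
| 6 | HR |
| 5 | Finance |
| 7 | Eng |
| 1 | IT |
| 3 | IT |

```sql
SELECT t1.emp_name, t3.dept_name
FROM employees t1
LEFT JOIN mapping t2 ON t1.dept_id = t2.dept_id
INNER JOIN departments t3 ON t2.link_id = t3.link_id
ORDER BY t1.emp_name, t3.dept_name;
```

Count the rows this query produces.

Joins associate left-to-right: employees LEFT JOIN mapping on dept_id gives 6 intermediate row(s).
Then INNER JOIN `departments t3` on link_id: keep only rows whose t2.link_id appears in t3.
Result: 1 row(s).

1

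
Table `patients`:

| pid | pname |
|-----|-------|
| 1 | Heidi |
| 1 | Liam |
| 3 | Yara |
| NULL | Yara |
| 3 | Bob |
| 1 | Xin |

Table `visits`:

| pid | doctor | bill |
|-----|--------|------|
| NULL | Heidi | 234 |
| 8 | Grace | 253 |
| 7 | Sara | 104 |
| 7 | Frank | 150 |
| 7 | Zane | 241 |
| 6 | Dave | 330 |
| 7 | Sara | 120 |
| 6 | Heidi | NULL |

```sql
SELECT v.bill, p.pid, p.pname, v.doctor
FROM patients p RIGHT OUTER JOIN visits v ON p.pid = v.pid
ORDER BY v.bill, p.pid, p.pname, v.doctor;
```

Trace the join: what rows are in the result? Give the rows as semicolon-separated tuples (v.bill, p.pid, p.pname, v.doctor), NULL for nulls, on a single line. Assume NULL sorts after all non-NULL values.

RIGHT JOIN keeps every row from `visits`; unmatched rows get NULL for `patients`'s columns.
Matching on p.pid = v.pid. A NULL in a compared column never satisfies the condition.
Matched pairs: 0; unmatched v rows kept: 8.

(104, NULL, NULL, Sara); (120, NULL, NULL, Sara); (150, NULL, NULL, Frank); (234, NULL, NULL, Heidi); (241, NULL, NULL, Zane); (253, NULL, NULL, Grace); (330, NULL, NULL, Dave); (NULL, NULL, NULL, Heidi)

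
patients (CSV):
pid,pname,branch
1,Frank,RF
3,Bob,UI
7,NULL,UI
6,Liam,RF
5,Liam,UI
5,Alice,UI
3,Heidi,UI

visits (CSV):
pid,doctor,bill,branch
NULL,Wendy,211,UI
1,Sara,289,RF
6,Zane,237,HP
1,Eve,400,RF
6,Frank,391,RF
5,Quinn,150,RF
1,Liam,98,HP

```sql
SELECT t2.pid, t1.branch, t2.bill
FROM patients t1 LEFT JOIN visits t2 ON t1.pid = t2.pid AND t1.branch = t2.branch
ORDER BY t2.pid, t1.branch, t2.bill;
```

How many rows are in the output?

8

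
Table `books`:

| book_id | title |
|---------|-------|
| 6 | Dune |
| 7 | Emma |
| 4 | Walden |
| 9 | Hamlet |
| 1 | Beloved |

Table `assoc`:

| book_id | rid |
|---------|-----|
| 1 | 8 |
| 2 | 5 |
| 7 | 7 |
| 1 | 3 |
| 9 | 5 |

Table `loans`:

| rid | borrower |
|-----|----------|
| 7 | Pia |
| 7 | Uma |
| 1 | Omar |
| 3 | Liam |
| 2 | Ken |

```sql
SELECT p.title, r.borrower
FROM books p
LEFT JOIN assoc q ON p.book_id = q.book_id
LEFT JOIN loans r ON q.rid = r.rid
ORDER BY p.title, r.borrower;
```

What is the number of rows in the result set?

7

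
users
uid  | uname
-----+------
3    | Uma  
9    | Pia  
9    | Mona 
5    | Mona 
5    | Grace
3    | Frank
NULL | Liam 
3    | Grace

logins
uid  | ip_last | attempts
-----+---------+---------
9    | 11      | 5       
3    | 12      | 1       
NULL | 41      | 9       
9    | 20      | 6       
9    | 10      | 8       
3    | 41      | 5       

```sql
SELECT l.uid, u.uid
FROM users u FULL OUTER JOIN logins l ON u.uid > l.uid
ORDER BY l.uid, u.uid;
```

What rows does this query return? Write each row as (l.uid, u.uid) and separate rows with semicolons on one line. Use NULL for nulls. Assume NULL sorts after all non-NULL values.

FULL OUTER JOIN keeps every row from both sides; unmatched rows get NULL for the other side's columns.
Matching on u.uid > l.uid. A NULL in a compared column never satisfies the condition.
Matched pairs: 8; unmatched u rows kept: 4; unmatched l rows kept: 4.

(3, 5); (3, 5); (3, 5); (3, 5); (3, 9); (3, 9); (3, 9); (3, 9); (9, NULL); (9, NULL); (9, NULL); (NULL, 3); (NULL, 3); (NULL, 3); (NULL, NULL); (NULL, NULL)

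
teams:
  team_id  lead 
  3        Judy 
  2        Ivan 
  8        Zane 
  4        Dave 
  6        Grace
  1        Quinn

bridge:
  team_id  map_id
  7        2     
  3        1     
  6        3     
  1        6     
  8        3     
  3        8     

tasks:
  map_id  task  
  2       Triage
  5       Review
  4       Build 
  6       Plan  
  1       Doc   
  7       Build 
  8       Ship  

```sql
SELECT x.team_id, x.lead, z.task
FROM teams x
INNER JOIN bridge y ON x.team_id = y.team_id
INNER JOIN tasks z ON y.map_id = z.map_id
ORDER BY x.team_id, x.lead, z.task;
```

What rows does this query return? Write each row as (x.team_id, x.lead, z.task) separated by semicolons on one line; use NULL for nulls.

Joins associate left-to-right: teams INNER JOIN bridge on team_id gives 5 intermediate row(s).
Then INNER JOIN `tasks z` on map_id: keep only rows whose y.map_id appears in z.

(1, Quinn, Plan); (3, Judy, Doc); (3, Judy, Ship)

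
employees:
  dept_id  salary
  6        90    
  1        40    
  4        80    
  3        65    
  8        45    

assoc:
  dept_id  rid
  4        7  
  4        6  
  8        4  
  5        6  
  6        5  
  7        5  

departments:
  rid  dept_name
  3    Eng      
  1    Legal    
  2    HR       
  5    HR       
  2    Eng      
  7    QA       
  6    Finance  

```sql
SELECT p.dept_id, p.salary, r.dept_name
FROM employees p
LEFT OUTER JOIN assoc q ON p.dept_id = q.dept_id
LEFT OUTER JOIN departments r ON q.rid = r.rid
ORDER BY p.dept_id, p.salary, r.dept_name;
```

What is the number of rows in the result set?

Joins associate left-to-right: employees LEFT JOIN assoc on dept_id gives 6 intermediate row(s).
Then LEFT JOIN `departments r` on rid: each of those 6 rows is kept; rows whose q.rid has no match in r get NULL for r's columns.
Result: 6 row(s).

6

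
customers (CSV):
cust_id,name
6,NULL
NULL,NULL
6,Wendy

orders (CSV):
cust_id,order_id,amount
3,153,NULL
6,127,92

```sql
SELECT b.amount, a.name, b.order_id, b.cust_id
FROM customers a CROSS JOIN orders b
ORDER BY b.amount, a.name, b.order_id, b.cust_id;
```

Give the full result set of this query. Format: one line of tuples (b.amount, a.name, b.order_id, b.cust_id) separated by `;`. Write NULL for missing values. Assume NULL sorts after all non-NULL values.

(92, Wendy, 127, 6); (92, NULL, 127, 6); (92, NULL, 127, 6); (NULL, Wendy, 153, 3); (NULL, NULL, 153, 3); (NULL, NULL, 153, 3)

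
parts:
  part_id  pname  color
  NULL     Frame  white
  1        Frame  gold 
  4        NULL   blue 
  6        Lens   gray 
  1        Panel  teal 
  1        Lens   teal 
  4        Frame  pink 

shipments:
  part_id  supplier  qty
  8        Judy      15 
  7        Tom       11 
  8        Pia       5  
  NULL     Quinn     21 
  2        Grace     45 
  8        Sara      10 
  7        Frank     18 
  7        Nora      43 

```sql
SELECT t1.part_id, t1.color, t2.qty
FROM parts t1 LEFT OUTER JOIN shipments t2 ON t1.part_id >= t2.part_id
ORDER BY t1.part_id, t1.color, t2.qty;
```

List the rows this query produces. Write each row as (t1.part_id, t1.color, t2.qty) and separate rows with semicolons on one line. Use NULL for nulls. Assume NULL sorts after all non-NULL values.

(1, gold, NULL); (1, teal, NULL); (1, teal, NULL); (4, blue, 45); (4, pink, 45); (6, gray, 45); (NULL, white, NULL)

LEFT JOIN keeps every row from `parts`; unmatched rows get NULL for `shipments`'s columns.
Matching on t1.part_id >= t2.part_id. A NULL in a compared column never satisfies the condition.
Matched pairs: 3; unmatched t1 rows kept: 4.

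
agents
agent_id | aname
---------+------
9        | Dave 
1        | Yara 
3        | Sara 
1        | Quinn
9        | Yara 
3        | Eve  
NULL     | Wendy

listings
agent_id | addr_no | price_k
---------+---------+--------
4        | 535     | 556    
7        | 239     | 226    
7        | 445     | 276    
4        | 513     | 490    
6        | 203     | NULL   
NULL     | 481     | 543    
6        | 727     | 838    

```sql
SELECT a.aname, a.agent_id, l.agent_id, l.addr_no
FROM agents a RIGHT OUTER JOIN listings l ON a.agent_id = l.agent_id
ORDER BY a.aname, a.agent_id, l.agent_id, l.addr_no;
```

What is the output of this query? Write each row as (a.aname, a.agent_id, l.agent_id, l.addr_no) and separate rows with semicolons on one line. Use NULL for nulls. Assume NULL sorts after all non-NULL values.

(NULL, NULL, 4, 513); (NULL, NULL, 4, 535); (NULL, NULL, 6, 203); (NULL, NULL, 6, 727); (NULL, NULL, 7, 239); (NULL, NULL, 7, 445); (NULL, NULL, NULL, 481)

RIGHT JOIN keeps every row from `listings`; unmatched rows get NULL for `agents`'s columns.
Matching on a.agent_id = l.agent_id. A NULL in a compared column never satisfies the condition.
- a[0] agent_id=9 → no match.
- a[1] agent_id=1 → no match.
- a[2] agent_id=3 → no match.
- a[3] agent_id=1 → no match.
- a[4] agent_id=9 → no match.
- a[5] agent_id=3 → no match.
- a[6] agent_id=NULL → no match.
- plus 7 unmatched l row(s), each kept with NULL a columns.
After projecting and ordering:
a.aname | a.agent_id | l.agent_id | l.addr_no
NULL | NULL | 4 | 513
NULL | NULL | 4 | 535
NULL | NULL | 6 | 203
NULL | NULL | 6 | 727
NULL | NULL | 7 | 239
NULL | NULL | 7 | 445
NULL | NULL | NULL | 481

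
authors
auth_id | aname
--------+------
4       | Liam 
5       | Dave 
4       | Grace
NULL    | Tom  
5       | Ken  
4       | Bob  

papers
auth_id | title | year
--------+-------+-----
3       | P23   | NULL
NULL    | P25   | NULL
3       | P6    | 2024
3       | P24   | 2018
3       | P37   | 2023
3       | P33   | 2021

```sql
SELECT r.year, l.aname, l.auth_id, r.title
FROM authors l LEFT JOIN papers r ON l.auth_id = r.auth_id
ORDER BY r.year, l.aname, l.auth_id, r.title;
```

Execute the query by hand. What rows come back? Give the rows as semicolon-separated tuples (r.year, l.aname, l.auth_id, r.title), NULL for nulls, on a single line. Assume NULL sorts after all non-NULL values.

(NULL, Bob, 4, NULL); (NULL, Dave, 5, NULL); (NULL, Grace, 4, NULL); (NULL, Ken, 5, NULL); (NULL, Liam, 4, NULL); (NULL, Tom, NULL, NULL)

LEFT JOIN keeps every row from `authors`; unmatched rows get NULL for `papers`'s columns.
Matching on l.auth_id = r.auth_id. A NULL in a compared column never satisfies the condition.
Matched pairs: 0; unmatched l rows kept: 6.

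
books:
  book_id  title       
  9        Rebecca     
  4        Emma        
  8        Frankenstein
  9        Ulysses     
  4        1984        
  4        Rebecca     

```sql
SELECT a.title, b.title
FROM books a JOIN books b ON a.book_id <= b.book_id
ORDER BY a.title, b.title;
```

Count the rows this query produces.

25

INNER JOIN keeps only pairs where the ON condition holds.
Matching on a.book_id <= b.book_id.
Matched pairs: 25.
Total: 25 rows.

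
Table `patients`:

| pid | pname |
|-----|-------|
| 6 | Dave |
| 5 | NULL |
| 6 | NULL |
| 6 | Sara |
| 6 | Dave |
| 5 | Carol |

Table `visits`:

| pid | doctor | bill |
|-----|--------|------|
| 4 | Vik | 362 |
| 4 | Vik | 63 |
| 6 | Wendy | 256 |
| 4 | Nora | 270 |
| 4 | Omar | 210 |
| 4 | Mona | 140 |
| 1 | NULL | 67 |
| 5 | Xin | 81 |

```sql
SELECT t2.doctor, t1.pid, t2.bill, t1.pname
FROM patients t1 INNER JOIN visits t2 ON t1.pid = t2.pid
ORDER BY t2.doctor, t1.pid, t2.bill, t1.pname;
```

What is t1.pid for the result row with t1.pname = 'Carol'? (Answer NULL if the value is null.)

INNER JOIN keeps only pairs where the ON condition holds.
Matching on t1.pid = t2.pid.
- t1 row (pid=6): matches 1 t2 row(s) → 1 output row(s).
- t1 row (pid=5): matches 1 t2 row(s) → 1 output row(s).
- t1 row (pid=6): matches 1 t2 row(s) → 1 output row(s).
- t1 row (pid=6): matches 1 t2 row(s) → 1 output row(s).
- t1 row (pid=6): matches 1 t2 row(s) → 1 output row(s).
- t1 row (pid=5): matches 1 t2 row(s) → 1 output row(s).

5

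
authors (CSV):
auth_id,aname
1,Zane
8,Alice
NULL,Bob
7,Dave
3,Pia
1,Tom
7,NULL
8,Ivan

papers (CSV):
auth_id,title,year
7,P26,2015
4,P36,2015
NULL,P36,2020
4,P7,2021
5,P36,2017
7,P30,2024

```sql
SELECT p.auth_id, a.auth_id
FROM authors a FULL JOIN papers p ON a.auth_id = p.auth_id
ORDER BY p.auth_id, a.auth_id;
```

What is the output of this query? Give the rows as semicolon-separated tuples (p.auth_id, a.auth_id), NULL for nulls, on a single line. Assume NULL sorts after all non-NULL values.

(4, NULL); (4, NULL); (5, NULL); (7, 7); (7, 7); (7, 7); (7, 7); (NULL, 1); (NULL, 1); (NULL, 3); (NULL, 8); (NULL, 8); (NULL, NULL); (NULL, NULL)

FULL OUTER JOIN keeps every row from both sides; unmatched rows get NULL for the other side's columns.
Matching on a.auth_id = p.auth_id. A NULL in a compared column never satisfies the condition.
- a row (auth_id=1): no match → kept, p columns NULL.
- a row (auth_id=8): no match → kept, p columns NULL.
- a row (auth_id=NULL): no match → kept, p columns NULL.
- a row (auth_id=7): matches 2 p row(s) → 2 output row(s).
- a row (auth_id=3): no match → kept, p columns NULL.
- a row (auth_id=1): no match → kept, p columns NULL.
- a row (auth_id=7): matches 2 p row(s) → 2 output row(s).
- a row (auth_id=8): no match → kept, p columns NULL.
- 4 row(s) from p found no a partner → padded with NULL.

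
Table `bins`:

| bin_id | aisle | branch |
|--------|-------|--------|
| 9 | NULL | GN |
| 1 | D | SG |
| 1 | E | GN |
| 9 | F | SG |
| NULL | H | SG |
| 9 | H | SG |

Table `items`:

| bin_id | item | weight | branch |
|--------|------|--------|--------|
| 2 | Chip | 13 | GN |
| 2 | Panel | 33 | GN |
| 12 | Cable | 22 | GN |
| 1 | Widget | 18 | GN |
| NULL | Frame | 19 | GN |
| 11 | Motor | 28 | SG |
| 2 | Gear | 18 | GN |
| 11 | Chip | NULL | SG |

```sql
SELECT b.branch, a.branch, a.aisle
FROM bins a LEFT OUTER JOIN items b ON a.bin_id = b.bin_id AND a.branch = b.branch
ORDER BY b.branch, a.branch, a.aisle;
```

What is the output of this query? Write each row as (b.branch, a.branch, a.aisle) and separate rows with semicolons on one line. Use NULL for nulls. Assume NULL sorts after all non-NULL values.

LEFT JOIN keeps every row from `bins`; unmatched rows get NULL for `items`'s columns.
Matching on a.bin_id = b.bin_id AND a.branch = b.branch. A NULL in a compared column never satisfies the condition.
- a[0] bin_id=9, branch=GN → no match; kept with NULLs on the b side.
- a[1] bin_id=1, branch=SG → no match; kept with NULLs on the b side.
- a[2] bin_id=1, branch=GN → 1 match(es) in b → 1 row(s).
- a[3] bin_id=9, branch=SG → no match; kept with NULLs on the b side.
- a[4] bin_id=NULL, branch=SG → no match; kept with NULLs on the b side.
- a[5] bin_id=9, branch=SG → no match; kept with NULLs on the b side.
After projecting and ordering:
b.branch | a.branch | a.aisle
GN | GN | E
NULL | GN | NULL
NULL | SG | D
NULL | SG | F
NULL | SG | H
NULL | SG | H

(GN, GN, E); (NULL, GN, NULL); (NULL, SG, D); (NULL, SG, F); (NULL, SG, H); (NULL, SG, H)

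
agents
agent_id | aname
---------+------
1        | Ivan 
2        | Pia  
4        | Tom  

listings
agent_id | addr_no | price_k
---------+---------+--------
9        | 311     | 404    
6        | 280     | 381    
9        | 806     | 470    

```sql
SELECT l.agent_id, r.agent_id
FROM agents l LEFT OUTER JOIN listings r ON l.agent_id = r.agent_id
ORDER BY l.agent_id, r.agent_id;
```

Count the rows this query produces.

3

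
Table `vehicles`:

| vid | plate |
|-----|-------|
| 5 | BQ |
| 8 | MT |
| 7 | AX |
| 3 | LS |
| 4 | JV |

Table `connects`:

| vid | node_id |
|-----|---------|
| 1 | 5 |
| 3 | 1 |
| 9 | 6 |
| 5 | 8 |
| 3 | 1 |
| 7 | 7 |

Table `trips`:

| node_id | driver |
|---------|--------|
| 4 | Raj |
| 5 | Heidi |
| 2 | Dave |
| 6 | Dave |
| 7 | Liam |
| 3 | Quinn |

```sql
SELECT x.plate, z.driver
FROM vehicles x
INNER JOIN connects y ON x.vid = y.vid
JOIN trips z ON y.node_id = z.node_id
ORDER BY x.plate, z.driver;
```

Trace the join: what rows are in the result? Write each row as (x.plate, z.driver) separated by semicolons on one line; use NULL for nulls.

Step 1 — x INNER JOIN y on vid → 4 row(s).
Then INNER JOIN `trips z` on node_id: keep only rows whose y.node_id appears in z.

(AX, Liam)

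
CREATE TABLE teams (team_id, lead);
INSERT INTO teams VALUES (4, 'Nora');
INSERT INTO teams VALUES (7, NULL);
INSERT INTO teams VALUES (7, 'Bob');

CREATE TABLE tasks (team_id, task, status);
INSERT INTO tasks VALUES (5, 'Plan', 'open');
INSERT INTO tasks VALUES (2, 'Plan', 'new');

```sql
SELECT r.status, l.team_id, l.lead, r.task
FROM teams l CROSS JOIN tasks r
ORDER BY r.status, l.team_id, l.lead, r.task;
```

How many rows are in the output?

6

CROSS JOIN pairs every row of `teams` with every row of `tasks`: 3 × 2 = 6 rows.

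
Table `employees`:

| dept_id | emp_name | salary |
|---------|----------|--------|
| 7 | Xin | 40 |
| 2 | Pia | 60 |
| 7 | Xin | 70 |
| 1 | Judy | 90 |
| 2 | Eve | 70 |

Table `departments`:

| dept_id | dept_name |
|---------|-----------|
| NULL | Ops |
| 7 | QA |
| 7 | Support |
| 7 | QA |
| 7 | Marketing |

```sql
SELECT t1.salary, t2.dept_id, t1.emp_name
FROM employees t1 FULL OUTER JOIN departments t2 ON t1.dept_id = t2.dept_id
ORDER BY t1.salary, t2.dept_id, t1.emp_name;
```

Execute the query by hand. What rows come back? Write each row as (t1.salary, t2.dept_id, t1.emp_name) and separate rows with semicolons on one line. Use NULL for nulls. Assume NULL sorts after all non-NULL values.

(40, 7, Xin); (40, 7, Xin); (40, 7, Xin); (40, 7, Xin); (60, NULL, Pia); (70, 7, Xin); (70, 7, Xin); (70, 7, Xin); (70, 7, Xin); (70, NULL, Eve); (90, NULL, Judy); (NULL, NULL, NULL)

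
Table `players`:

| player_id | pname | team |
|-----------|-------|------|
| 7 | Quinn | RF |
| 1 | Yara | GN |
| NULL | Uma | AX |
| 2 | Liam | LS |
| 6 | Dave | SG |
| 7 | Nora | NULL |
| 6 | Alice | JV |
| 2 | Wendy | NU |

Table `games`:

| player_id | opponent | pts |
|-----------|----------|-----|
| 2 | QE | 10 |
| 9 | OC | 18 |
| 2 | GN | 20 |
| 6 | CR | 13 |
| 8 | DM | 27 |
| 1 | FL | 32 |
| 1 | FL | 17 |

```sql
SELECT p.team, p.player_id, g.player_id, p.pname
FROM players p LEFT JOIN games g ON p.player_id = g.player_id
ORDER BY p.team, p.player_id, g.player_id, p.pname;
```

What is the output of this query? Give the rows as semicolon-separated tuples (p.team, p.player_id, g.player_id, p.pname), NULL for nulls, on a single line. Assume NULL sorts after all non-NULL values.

(AX, NULL, NULL, Uma); (GN, 1, 1, Yara); (GN, 1, 1, Yara); (JV, 6, 6, Alice); (LS, 2, 2, Liam); (LS, 2, 2, Liam); (NU, 2, 2, Wendy); (NU, 2, 2, Wendy); (RF, 7, NULL, Quinn); (SG, 6, 6, Dave); (NULL, 7, NULL, Nora)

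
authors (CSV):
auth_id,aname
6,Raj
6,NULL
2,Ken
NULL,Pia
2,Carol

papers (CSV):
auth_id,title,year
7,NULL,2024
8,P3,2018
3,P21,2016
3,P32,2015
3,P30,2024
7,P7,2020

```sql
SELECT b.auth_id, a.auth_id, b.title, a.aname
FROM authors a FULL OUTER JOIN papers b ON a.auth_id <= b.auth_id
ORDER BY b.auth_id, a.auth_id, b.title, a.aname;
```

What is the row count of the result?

FULL OUTER JOIN keeps every row from both sides; unmatched rows get NULL for the other side's columns.
Matching on a.auth_id <= b.auth_id. A NULL in a compared column never satisfies the condition.
- auth_id=6: 3 matching b row(s), so 3 row(s) emitted.
- auth_id=6: 3 matching b row(s), so 3 row(s) emitted.
- auth_id=2: 6 matching b row(s), so 6 row(s) emitted.
- auth_id=NULL: no b row matches, row kept with b columns NULL.
- auth_id=2: 6 matching b row(s), so 6 row(s) emitted.
Total: 18 matched + 1 padded = 19 rows.

19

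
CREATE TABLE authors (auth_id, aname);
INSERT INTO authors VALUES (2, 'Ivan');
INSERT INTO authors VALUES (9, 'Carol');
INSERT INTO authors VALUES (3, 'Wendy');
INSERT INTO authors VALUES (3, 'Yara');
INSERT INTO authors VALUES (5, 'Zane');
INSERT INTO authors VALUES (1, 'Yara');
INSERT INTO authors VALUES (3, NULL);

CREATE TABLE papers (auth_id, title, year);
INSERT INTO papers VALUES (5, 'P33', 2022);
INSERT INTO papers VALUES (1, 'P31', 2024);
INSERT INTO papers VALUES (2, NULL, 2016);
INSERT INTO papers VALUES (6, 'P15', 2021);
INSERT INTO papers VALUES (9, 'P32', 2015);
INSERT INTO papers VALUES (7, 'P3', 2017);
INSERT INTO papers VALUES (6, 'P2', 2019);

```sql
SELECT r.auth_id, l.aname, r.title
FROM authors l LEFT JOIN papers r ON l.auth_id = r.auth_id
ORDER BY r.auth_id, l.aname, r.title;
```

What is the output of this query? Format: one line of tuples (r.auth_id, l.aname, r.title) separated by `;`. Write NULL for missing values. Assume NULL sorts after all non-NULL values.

LEFT JOIN keeps every row from `authors`; unmatched rows get NULL for `papers`'s columns.
Matching on l.auth_id = r.auth_id.
- auth_id=2: 1 matching r row(s), so 1 row(s) emitted.
- auth_id=9: 1 matching r row(s), so 1 row(s) emitted.
- auth_id=3: no r row matches, row kept with r columns NULL.
- auth_id=3: no r row matches, row kept with r columns NULL.
- auth_id=5: 1 matching r row(s), so 1 row(s) emitted.
- auth_id=1: 1 matching r row(s), so 1 row(s) emitted.
- auth_id=3: no r row matches, row kept with r columns NULL.
After projecting and ordering:
r.auth_id | l.aname | r.title
1 | Yara | P31
2 | Ivan | NULL
5 | Zane | P33
9 | Carol | P32
NULL | Wendy | NULL
NULL | Yara | NULL
NULL | NULL | NULL

(1, Yara, P31); (2, Ivan, NULL); (5, Zane, P33); (9, Carol, P32); (NULL, Wendy, NULL); (NULL, Yara, NULL); (NULL, NULL, NULL)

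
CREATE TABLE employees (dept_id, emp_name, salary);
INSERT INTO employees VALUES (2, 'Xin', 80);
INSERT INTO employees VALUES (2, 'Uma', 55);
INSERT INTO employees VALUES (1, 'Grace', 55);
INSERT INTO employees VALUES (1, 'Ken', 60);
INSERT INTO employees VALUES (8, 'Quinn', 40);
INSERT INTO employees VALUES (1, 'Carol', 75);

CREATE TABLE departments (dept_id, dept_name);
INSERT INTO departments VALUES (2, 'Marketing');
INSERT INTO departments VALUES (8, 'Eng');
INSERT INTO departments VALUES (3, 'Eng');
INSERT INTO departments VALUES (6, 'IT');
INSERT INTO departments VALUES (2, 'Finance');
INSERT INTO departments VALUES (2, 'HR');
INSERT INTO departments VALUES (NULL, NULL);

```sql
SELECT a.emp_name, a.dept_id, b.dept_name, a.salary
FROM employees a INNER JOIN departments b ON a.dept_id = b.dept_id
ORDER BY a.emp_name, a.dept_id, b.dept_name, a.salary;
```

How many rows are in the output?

7

INNER JOIN keeps only pairs where the ON condition holds.
Matching on a.dept_id = b.dept_id. A NULL in a compared column never satisfies the condition.
- a (dept_id=2) pairs with 3 row(s) of b.
- a (dept_id=2) pairs with 3 row(s) of b.
- a (dept_id=1) has no partner → excluded.
- a (dept_id=1) has no partner → excluded.
- a (dept_id=8) pairs with 1 row(s) of b.
- a (dept_id=1) has no partner → excluded.
Total: 7 rows.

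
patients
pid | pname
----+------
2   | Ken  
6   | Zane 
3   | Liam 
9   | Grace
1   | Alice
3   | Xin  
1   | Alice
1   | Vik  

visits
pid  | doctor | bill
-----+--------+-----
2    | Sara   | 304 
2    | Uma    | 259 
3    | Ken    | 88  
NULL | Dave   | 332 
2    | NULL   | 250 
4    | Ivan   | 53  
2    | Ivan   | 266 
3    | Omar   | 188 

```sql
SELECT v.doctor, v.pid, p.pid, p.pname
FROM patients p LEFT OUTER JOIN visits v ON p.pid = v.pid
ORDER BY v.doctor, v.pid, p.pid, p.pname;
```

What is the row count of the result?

LEFT JOIN keeps every row from `patients`; unmatched rows get NULL for `visits`'s columns.
Matching on p.pid = v.pid. A NULL in a compared column never satisfies the condition.
- p row (pid=2): matches 4 v row(s) → 4 output row(s).
- p row (pid=6): no match → kept, v columns NULL.
- p row (pid=3): matches 2 v row(s) → 2 output row(s).
- p row (pid=9): no match → kept, v columns NULL.
- p row (pid=1): no match → kept, v columns NULL.
- p row (pid=3): matches 2 v row(s) → 2 output row(s).
- p row (pid=1): no match → kept, v columns NULL.
- p row (pid=1): no match → kept, v columns NULL.
Total: 8 matched + 5 padded = 13 rows.

13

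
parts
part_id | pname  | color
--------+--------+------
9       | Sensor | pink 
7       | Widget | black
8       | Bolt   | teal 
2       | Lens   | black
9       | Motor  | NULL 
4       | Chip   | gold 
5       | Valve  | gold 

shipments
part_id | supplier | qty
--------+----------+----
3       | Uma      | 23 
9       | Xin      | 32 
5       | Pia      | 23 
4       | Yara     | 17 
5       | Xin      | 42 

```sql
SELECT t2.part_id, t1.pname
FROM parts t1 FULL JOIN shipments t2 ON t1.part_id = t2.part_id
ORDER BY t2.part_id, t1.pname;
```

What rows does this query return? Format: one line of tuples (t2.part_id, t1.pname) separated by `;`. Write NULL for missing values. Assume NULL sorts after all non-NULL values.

FULL OUTER JOIN keeps every row from both sides; unmatched rows get NULL for the other side's columns.
Matching on t1.part_id = t2.part_id.
Matched pairs: 5; unmatched t1 rows kept: 3; unmatched t2 rows kept: 1.

(3, NULL); (4, Chip); (5, Valve); (5, Valve); (9, Motor); (9, Sensor); (NULL, Bolt); (NULL, Lens); (NULL, Widget)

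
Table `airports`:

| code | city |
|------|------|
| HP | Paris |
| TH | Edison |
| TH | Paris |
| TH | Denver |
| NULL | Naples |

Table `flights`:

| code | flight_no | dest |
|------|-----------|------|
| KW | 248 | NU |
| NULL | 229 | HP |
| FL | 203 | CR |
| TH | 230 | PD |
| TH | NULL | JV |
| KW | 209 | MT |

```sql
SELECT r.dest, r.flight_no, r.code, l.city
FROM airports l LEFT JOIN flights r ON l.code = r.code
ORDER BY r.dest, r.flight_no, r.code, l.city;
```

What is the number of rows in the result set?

LEFT JOIN keeps every row from `airports`; unmatched rows get NULL for `flights`'s columns.
Matching on l.code = r.code. A NULL in a compared column never satisfies the condition.
Matched pairs: 6; unmatched l rows kept: 2.
Total: 6 matched + 2 padded = 8 rows.

8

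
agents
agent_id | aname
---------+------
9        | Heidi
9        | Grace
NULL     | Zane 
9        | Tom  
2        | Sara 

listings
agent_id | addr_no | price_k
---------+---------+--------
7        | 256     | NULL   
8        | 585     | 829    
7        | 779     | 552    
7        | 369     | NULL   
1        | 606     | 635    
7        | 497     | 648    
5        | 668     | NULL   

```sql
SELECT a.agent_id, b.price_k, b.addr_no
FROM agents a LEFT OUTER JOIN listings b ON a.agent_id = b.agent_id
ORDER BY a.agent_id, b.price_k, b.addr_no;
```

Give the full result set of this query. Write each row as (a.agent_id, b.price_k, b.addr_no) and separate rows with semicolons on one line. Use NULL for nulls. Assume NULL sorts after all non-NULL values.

(2, NULL, NULL); (9, NULL, NULL); (9, NULL, NULL); (9, NULL, NULL); (NULL, NULL, NULL)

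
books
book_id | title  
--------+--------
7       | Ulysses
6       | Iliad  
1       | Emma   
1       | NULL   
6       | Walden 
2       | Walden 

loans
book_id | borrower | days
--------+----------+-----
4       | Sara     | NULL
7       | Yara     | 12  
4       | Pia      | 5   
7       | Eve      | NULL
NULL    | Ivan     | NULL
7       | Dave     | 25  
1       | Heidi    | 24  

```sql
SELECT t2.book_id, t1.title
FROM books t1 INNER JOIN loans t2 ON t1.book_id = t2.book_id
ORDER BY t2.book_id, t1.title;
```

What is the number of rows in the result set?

5

INNER JOIN keeps only pairs where the ON condition holds.
Matching on t1.book_id = t2.book_id. A NULL in a compared column never satisfies the condition.
- t1 row (book_id=7): matches 3 t2 row(s) → 3 output row(s).
- t1 row (book_id=6): no match → dropped.
- t1 row (book_id=1): matches 1 t2 row(s) → 1 output row(s).
- t1 row (book_id=1): matches 1 t2 row(s) → 1 output row(s).
- t1 row (book_id=6): no match → dropped.
- t1 row (book_id=2): no match → dropped.
Total: 5 rows.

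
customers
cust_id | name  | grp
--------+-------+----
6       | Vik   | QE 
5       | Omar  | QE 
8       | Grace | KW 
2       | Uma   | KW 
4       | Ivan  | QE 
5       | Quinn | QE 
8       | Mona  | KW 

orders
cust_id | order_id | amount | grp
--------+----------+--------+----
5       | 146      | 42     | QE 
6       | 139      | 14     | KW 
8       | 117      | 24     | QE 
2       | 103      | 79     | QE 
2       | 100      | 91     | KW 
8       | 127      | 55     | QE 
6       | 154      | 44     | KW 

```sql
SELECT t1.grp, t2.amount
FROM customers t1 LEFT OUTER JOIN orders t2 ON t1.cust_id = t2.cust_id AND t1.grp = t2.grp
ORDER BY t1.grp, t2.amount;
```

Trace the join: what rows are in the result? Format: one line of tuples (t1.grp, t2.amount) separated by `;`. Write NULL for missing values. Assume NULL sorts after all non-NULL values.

(KW, 91); (KW, NULL); (KW, NULL); (QE, 42); (QE, 42); (QE, NULL); (QE, NULL)

LEFT JOIN keeps every row from `customers`; unmatched rows get NULL for `orders`'s columns.
Matching on t1.cust_id = t2.cust_id AND t1.grp = t2.grp.
- t1[0] cust_id=6, grp=QE → no match; kept with NULLs on the t2 side.
- t1[1] cust_id=5, grp=QE → 1 match(es) in t2 → 1 row(s).
- t1[2] cust_id=8, grp=KW → no match; kept with NULLs on the t2 side.
- t1[3] cust_id=2, grp=KW → 1 match(es) in t2 → 1 row(s).
- t1[4] cust_id=4, grp=QE → no match; kept with NULLs on the t2 side.
- t1[5] cust_id=5, grp=QE → 1 match(es) in t2 → 1 row(s).
- t1[6] cust_id=8, grp=KW → no match; kept with NULLs on the t2 side.
After projecting and ordering:
t1.grp | t2.amount
KW | 91
KW | NULL
KW | NULL
QE | 42
QE | 42
QE | NULL
QE | NULL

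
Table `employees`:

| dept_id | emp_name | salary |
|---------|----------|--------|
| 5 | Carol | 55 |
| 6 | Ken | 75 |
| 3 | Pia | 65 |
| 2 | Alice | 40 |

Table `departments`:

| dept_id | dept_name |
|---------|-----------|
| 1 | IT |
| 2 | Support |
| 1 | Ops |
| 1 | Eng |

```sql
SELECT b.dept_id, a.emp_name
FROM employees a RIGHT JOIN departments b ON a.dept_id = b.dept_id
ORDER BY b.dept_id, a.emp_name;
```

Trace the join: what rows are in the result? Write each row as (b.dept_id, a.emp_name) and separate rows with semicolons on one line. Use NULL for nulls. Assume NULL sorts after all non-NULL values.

RIGHT JOIN keeps every row from `departments`; unmatched rows get NULL for `employees`'s columns.
Matching on a.dept_id = b.dept_id.
- dept_id=5: no matching b row.
- dept_id=6: no matching b row.
- dept_id=3: no matching b row.
- dept_id=2: 1 matching b row(s), so 1 row(s) emitted.
- 3 b row(s) had no a match → kept, a columns NULL.
After projecting and ordering:
b.dept_id | a.emp_name
1 | NULL
1 | NULL
1 | NULL
2 | Alice

(1, NULL); (1, NULL); (1, NULL); (2, Alice)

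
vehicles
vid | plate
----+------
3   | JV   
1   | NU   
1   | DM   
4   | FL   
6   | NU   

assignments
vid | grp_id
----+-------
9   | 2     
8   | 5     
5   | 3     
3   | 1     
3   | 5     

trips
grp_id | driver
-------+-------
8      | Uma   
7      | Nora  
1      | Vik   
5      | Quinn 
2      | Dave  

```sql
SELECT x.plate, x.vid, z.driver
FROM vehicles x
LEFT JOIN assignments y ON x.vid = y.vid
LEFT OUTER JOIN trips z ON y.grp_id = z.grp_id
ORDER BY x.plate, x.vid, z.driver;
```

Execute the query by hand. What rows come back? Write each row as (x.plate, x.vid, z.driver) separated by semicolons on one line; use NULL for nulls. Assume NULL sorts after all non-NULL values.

(DM, 1, NULL); (FL, 4, NULL); (JV, 3, Quinn); (JV, 3, Vik); (NU, 1, NULL); (NU, 6, NULL)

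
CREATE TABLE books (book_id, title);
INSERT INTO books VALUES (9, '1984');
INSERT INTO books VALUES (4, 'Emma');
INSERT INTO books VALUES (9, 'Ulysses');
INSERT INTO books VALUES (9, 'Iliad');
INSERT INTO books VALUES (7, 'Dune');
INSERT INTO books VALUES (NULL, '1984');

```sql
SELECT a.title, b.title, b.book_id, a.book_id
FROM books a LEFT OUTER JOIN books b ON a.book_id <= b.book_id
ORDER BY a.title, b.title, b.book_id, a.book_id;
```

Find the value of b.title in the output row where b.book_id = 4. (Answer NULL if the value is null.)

LEFT JOIN keeps every row from `books a`; unmatched rows get NULL for `books b`'s columns.
Matching on a.book_id <= b.book_id. A NULL in a compared column never satisfies the condition.
Matched pairs: 18; unmatched a rows kept: 1.

Emma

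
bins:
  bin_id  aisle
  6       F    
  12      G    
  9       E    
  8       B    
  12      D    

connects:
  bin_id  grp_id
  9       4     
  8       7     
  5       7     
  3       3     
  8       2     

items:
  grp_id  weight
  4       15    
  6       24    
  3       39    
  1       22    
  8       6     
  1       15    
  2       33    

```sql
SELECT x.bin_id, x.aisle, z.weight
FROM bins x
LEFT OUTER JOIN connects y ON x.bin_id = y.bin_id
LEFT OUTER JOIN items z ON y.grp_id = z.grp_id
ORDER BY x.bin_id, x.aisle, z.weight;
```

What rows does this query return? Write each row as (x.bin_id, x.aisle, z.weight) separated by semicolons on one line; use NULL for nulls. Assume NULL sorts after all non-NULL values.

(6, F, NULL); (8, B, 33); (8, B, NULL); (9, E, 15); (12, D, NULL); (12, G, NULL)

Joins associate left-to-right: bins LEFT JOIN connects on bin_id gives 6 intermediate row(s).
Then LEFT JOIN `items z` on grp_id: each of those 6 rows is kept; rows whose y.grp_id has no match in z get NULL for z's columns.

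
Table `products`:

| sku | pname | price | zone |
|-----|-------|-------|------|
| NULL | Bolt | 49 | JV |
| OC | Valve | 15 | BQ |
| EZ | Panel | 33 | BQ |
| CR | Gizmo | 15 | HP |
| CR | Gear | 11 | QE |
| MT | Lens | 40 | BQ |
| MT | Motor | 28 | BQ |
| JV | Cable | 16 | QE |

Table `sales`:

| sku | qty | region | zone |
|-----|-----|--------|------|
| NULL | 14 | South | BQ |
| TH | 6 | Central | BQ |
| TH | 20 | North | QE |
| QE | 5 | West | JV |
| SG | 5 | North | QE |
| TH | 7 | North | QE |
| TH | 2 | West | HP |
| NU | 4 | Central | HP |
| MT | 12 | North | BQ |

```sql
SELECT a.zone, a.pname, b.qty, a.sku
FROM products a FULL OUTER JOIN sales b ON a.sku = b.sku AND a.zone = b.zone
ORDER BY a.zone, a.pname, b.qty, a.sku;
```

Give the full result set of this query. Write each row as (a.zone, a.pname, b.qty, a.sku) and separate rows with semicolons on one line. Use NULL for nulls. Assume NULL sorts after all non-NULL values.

FULL OUTER JOIN keeps every row from both sides; unmatched rows get NULL for the other side's columns.
Matching on a.sku = b.sku AND a.zone = b.zone. A NULL in a compared column never satisfies the condition.
- a[0] sku=NULL, zone=JV → no match; kept with NULLs on the b side.
- a[1] sku=OC, zone=BQ → no match; kept with NULLs on the b side.
- a[2] sku=EZ, zone=BQ → no match; kept with NULLs on the b side.
- a[3] sku=CR, zone=HP → no match; kept with NULLs on the b side.
- a[4] sku=CR, zone=QE → no match; kept with NULLs on the b side.
- a[5] sku=MT, zone=BQ → 1 match(es) in b → 1 row(s).
- a[6] sku=MT, zone=BQ → 1 match(es) in b → 1 row(s).
- a[7] sku=JV, zone=QE → no match; kept with NULLs on the b side.
- 8 row(s) from b found no a partner → padded with NULL.

(BQ, Lens, 12, MT); (BQ, Motor, 12, MT); (BQ, Panel, NULL, EZ); (BQ, Valve, NULL, OC); (HP, Gizmo, NULL, CR); (JV, Bolt, NULL, NULL); (QE, Cable, NULL, JV); (QE, Gear, NULL, CR); (NULL, NULL, 2, NULL); (NULL, NULL, 4, NULL); (NULL, NULL, 5, NULL); (NULL, NULL, 5, NULL); (NULL, NULL, 6, NULL); (NULL, NULL, 7, NULL); (NULL, NULL, 14, NULL); (NULL, NULL, 20, NULL)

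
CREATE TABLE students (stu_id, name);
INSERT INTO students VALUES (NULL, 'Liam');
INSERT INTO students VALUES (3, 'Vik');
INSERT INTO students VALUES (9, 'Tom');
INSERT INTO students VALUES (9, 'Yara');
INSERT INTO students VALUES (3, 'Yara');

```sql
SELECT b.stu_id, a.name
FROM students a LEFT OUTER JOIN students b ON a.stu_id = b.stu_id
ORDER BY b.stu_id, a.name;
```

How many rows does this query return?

LEFT JOIN keeps every row from `students a`; unmatched rows get NULL for `students b`'s columns.
Matching on a.stu_id = b.stu_id. A NULL in a compared column never satisfies the condition.
- a (stu_id=NULL) has no partner → padded with NULL.
- a (stu_id=3) pairs with 2 row(s) of b.
- a (stu_id=9) pairs with 2 row(s) of b.
- a (stu_id=9) pairs with 2 row(s) of b.
- a (stu_id=3) pairs with 2 row(s) of b.
Total: 8 matched + 1 padded = 9 rows.

9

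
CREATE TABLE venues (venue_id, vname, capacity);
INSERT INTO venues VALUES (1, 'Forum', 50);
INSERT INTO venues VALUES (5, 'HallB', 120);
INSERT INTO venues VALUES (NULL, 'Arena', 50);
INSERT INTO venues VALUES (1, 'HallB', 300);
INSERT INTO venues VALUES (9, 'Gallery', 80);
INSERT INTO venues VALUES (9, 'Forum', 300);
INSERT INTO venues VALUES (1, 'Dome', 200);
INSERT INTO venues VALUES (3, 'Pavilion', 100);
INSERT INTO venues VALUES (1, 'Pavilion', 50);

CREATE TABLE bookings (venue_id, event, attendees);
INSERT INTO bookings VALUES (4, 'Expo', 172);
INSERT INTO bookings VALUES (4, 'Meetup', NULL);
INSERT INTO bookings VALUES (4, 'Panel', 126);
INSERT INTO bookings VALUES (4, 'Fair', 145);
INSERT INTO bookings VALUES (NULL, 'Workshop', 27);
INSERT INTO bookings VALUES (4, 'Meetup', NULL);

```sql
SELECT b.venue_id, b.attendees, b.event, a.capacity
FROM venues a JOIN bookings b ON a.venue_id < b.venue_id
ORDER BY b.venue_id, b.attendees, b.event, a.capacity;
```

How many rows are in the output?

25

INNER JOIN keeps only pairs where the ON condition holds.
Matching on a.venue_id < b.venue_id. A NULL in a compared column never satisfies the condition.
- venue_id=1: 5 matching b row(s), so 5 row(s) emitted.
- venue_id=5: no matching b row, dropped.
- venue_id=NULL: no matching b row, dropped.
- venue_id=1: 5 matching b row(s), so 5 row(s) emitted.
- venue_id=9: no matching b row, dropped.
- venue_id=9: no matching b row, dropped.
- venue_id=1: 5 matching b row(s), so 5 row(s) emitted.
- venue_id=3: 5 matching b row(s), so 5 row(s) emitted.
- venue_id=1: 5 matching b row(s), so 5 row(s) emitted.
Total: 25 rows.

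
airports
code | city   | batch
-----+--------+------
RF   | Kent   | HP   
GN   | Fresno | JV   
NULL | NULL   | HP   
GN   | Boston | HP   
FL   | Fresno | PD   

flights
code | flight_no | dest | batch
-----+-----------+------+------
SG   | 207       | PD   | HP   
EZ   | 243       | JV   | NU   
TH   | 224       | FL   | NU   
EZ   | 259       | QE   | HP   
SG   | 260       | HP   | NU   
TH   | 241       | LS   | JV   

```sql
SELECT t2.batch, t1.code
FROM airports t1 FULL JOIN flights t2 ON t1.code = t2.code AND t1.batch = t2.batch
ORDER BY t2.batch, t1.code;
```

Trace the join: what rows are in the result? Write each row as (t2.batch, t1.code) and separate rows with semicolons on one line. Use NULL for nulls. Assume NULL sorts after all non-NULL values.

FULL OUTER JOIN keeps every row from both sides; unmatched rows get NULL for the other side's columns.
Matching on t1.code = t2.code AND t1.batch = t2.batch. A NULL in a compared column never satisfies the condition.
Matched pairs: 0; unmatched t1 rows kept: 5; unmatched t2 rows kept: 6.

(HP, NULL); (HP, NULL); (JV, NULL); (NU, NULL); (NU, NULL); (NU, NULL); (NULL, FL); (NULL, GN); (NULL, GN); (NULL, RF); (NULL, NULL)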